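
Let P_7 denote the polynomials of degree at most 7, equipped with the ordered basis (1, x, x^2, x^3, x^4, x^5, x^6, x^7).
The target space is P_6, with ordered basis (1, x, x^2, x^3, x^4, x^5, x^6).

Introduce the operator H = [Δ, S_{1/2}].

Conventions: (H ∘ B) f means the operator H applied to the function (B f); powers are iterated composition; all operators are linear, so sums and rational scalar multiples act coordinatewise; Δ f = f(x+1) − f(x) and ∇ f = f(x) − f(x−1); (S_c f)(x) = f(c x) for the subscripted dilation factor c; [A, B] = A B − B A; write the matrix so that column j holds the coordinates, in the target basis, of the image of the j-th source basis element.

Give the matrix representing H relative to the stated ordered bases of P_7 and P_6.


image of 1: 0
image of x: -1/2
image of x^2: -(1/2)x - 3/4
image of x^3: -(3/8)x^2 - (9/8)x - 7/8
image of x^4: -(1/4)x^3 - (9/8)x^2 - (7/4)x - 15/16
image of x^5: -(5/32)x^4 - (15/16)x^3 - (35/16)x^2 - (75/32)x - 31/32
image of x^6: -(3/32)x^5 - (45/64)x^4 - (35/16)x^3 - (225/64)x^2 - (93/32)x - 63/64
image of x^7: -(7/128)x^6 - (63/128)x^5 - (245/128)x^4 - (525/128)x^3 - (651/128)x^2 - (441/128)x - 127/128
each image's coordinates form column j of the matrix

the matrix is [[0, -1/2, -3/4, -7/8, -15/16, -31/32, -63/64, -127/128]; [0, 0, -1/2, -9/8, -7/4, -75/32, -93/32, -441/128]; [0, 0, 0, -3/8, -9/8, -35/16, -225/64, -651/128]; [0, 0, 0, 0, -1/4, -15/16, -35/16, -525/128]; [0, 0, 0, 0, 0, -5/32, -45/64, -245/128]; [0, 0, 0, 0, 0, 0, -3/32, -63/128]; [0, 0, 0, 0, 0, 0, 0, -7/128]] (rows listed top to bottom)


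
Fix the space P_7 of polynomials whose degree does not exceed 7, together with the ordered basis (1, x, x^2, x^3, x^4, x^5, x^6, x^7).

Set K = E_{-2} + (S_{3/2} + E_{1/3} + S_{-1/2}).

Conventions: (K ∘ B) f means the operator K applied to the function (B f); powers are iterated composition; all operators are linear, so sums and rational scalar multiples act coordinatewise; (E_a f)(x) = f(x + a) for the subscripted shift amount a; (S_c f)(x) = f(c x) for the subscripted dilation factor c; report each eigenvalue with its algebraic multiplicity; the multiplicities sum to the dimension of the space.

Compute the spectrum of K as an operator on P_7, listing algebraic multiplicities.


λ = 3 (multiplicity 1), λ = 4 (multiplicity 1), λ = 9/2 (multiplicity 1), λ = 21/4 (multiplicity 1), λ = 57/8 (multiplicity 1), λ = 153/16 (multiplicity 1), λ = 429/32 (multiplicity 1), λ = 1221/64 (multiplicity 1)

image of 1: 4
image of x: 3x - 5/3
image of x^2: (9/2)x^2 - (10/3)x + 37/9
image of x^3: (21/4)x^3 - 5x^2 + (37/3)x - 215/27
image of x^4: (57/8)x^4 - (20/3)x^3 + (74/3)x^2 - (860/27)x + 1297/81
image of x^5: (153/16)x^5 - (25/3)x^4 + (370/9)x^3 - (2150/27)x^2 + (6485/81)x - 7775/243
image of x^6: (429/32)x^6 - 10x^5 + (185/3)x^4 - (4300/27)x^3 + (6485/27)x^2 - (15550/81)x + 46657/729
image of x^7: (1221/64)x^7 - (35/3)x^6 + (259/3)x^5 - (7525/27)x^4 + (45395/81)x^3 - (54425/81)x^2 + (326599/729)x - 279935/2187
the matrix is upper triangular; its diagonal is (4, 3, 9/2, 21/4, 57/8, 153/16, 429/32, 1221/64)
for a triangular matrix the eigenvalues are the diagonal entries, with algebraic multiplicity their repetition count


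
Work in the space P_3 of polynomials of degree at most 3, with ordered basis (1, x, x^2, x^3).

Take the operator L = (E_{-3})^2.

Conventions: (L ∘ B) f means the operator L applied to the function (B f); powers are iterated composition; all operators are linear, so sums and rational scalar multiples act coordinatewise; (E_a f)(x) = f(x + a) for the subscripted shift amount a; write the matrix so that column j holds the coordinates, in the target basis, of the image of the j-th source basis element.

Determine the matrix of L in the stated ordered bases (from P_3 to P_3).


image of 1: 1
image of x: x - 6
image of x^2: x^2 - 12x + 36
image of x^3: x^3 - 18x^2 + 108x - 216
each image's coordinates form column j of the matrix

the matrix is [[1, -6, 36, -216]; [0, 1, -12, 108]; [0, 0, 1, -18]; [0, 0, 0, 1]] (rows listed top to bottom)


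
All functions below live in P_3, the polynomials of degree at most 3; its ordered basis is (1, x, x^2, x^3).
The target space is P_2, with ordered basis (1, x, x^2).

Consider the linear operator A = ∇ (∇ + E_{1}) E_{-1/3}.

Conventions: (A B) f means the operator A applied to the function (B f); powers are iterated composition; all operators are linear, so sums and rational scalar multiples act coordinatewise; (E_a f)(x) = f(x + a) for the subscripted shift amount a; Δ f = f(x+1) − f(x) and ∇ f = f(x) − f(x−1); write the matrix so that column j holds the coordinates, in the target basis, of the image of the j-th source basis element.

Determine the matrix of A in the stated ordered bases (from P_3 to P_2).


image of 1: 0
image of x: 1
image of x^2: 2x + 7/3
image of x^3: 3x^2 + 7x - 23/3
each image's coordinates form column j of the matrix

the matrix is [[0, 1, 7/3, -23/3]; [0, 0, 2, 7]; [0, 0, 0, 3]] (rows listed top to bottom)


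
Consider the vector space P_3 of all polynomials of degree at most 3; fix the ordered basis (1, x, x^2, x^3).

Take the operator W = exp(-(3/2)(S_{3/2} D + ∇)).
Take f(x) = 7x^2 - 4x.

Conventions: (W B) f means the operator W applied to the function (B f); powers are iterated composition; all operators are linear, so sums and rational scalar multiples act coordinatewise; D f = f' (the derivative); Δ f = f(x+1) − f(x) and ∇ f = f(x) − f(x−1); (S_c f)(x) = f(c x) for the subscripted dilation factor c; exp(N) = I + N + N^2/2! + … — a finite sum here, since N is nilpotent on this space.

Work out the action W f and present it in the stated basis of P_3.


the image equals g(x) = 7x^2 - (113/2)x + 405/4

order-1 term: -(105/2)x + 45/2
order-2 term: 315/4
the series for exp(-(3/2)(S_{3/2} D + ∇)) f terminates at order 2
exp(-(3/2)(S_{3/2} D + ∇)) f = 7x^2 - (113/2)x + 405/4


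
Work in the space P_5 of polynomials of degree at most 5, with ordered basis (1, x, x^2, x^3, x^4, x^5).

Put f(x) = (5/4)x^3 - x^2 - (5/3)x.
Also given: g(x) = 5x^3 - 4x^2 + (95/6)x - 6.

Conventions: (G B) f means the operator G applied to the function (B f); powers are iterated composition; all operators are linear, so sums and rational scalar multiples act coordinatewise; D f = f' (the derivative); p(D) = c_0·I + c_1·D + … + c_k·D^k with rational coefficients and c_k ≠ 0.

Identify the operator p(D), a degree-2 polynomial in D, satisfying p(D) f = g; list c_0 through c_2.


D^0 f = (5/4)x^3 - x^2 - (5/3)x
D^1 f = (15/4)x^2 - 2x - 5/3
D^2 f = (15/2)x - 2
matching coefficients of g against c_0 f + c_1 Df + … from the top degree down determines the c_i
solution: c_0 = 4, c_1 = 0, c_2 = 3

c_0 = 4, c_1 = 0, c_2 = 3


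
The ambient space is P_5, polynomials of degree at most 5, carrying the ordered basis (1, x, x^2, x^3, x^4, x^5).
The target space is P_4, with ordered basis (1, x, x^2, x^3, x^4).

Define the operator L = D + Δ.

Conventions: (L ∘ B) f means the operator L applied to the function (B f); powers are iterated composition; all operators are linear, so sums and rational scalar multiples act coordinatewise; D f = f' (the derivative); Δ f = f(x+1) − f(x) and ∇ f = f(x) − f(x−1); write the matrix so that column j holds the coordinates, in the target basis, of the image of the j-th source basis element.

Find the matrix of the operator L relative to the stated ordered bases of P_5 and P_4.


image of 1: 0
image of x: 2
image of x^2: 4x + 1
image of x^3: 6x^2 + 3x + 1
image of x^4: 8x^3 + 6x^2 + 4x + 1
image of x^5: 10x^4 + 10x^3 + 10x^2 + 5x + 1
each image's coordinates form column j of the matrix

the matrix is [[0, 2, 1, 1, 1, 1]; [0, 0, 4, 3, 4, 5]; [0, 0, 0, 6, 6, 10]; [0, 0, 0, 0, 8, 10]; [0, 0, 0, 0, 0, 10]] (rows listed top to bottom)


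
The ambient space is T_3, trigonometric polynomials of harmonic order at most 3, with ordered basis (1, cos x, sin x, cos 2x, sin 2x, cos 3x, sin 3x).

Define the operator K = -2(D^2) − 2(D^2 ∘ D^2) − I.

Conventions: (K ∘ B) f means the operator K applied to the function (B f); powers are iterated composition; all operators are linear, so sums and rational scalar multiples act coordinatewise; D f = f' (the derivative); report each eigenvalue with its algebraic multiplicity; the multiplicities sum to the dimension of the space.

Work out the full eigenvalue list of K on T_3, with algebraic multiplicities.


image of 1: -1
image of cos x: -cos x
image of sin x: -sin x
image of cos 2x: -25cos 2x
image of sin 2x: -25sin 2x
image of cos 3x: -145cos 3x
image of sin 3x: -145sin 3x
the matrix is diagonal; its diagonal is (-1, -1, -1, -25, -25, -145, -145)
for a triangular matrix the eigenvalues are the diagonal entries, with algebraic multiplicity their repetition count

λ = -145 (multiplicity 2), λ = -25 (multiplicity 2), λ = -1 (multiplicity 3)


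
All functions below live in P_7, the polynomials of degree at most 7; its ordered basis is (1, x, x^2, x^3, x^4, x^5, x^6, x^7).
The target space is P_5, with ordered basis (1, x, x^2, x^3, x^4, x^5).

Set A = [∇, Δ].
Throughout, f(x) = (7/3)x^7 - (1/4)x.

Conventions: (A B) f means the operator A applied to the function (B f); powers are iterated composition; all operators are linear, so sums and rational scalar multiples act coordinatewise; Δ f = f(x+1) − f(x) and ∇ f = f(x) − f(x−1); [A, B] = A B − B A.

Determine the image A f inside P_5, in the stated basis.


Δ f = (49/3)x^6 + 49x^5 + (245/3)x^4 + (245/3)x^3 + 49x^2 + (49/3)x + 25/12
∇ Δ f = 98x^5 + (490/3)x^3 + (98/3)x
∇ f = (49/3)x^6 - 49x^5 + (245/3)x^4 - (245/3)x^3 + 49x^2 - (49/3)x + 25/12
Δ ∇ f = 98x^5 + (490/3)x^3 + (98/3)x
[∇, Δ] f = 0

the image equals g(x) = 0


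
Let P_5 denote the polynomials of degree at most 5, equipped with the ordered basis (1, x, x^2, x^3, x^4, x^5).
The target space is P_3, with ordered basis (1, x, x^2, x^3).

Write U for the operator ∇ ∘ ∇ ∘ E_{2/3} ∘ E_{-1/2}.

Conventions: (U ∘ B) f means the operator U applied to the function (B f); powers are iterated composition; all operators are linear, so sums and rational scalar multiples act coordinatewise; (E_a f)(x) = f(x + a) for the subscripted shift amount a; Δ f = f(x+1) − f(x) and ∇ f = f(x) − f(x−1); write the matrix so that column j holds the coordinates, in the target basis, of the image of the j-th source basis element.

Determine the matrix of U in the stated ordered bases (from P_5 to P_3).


the matrix is [[0, 0, 2, -5, 31/3, -1075/54]; [0, 0, 0, 6, -20, 155/3]; [0, 0, 0, 0, 12, -50]; [0, 0, 0, 0, 0, 20]] (rows listed top to bottom)

image of 1: 0
image of x: 0
image of x^2: 2
image of x^3: 6x - 5
image of x^4: 12x^2 - 20x + 31/3
image of x^5: 20x^3 - 50x^2 + (155/3)x - 1075/54
each image's coordinates form column j of the matrix


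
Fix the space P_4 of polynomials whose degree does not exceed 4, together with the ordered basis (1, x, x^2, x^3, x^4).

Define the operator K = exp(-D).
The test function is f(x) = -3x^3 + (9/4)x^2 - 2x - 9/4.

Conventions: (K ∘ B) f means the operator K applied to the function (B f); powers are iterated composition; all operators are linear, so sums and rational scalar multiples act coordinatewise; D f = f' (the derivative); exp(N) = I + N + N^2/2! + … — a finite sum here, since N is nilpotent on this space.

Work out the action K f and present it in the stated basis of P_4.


the result is g(x) = -3x^3 + (45/4)x^2 - (31/2)x + 5

order-1 term: 9x^2 - (9/2)x + 2
order-2 term: -9x + 9/4
order-3 term: 3
the series for exp(-D) f terminates at order 3
exp(-D) f = -3x^3 + (45/4)x^2 - (31/2)x + 5


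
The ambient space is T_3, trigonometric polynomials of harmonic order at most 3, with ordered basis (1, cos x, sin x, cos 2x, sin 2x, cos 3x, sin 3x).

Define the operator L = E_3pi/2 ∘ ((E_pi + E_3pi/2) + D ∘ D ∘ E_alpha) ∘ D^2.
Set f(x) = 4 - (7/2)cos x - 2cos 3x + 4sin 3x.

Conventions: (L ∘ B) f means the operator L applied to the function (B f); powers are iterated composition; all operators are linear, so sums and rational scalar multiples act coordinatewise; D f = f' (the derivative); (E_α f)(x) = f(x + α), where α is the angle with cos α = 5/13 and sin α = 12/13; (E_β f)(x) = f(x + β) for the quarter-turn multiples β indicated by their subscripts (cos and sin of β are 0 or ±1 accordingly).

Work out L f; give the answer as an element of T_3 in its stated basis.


D f = (7/2)sin x + 12cos 3x + 6sin 3x
D D f = (7/2)cos x + 18cos 3x - 36sin 3x
E_pi D^2 f = -(7/2)cos x - 18cos 3x + 36sin 3x
E_3pi/2 D^2 f = (7/2)sin x - 36cos 3x - 18sin 3x
(E_pi + E_3pi/2) D^2 f = -(7/2)cos x + (7/2)sin x - 54cos 3x + 18sin 3x
E_alpha D^2 f = (35/26)cos x - (42/13)sin x - (6822/2197)cos 3x + (88164/2197)sin 3x
D E_alpha D^2 f = -(42/13)cos x - (35/26)sin x + (264492/2197)cos 3x + (20466/2197)sin 3x
D D E_alpha D^2 f = -(35/26)cos x + (42/13)sin x + (61398/2197)cos 3x - (793476/2197)sin 3x
((E_pi + E_3pi/2) + D ∘ D ∘ E_alpha) D^2 f = -(63/13)cos x + (175/26)sin x - (57240/2197)cos 3x - (753930/2197)sin 3x
E_3pi/2 ((E_pi + E_3pi/2) + D ∘ D ∘ E_alpha) D^2 f = -(175/26)cos x - (63/13)sin x - (753930/2197)cos 3x + (57240/2197)sin 3x

the result is g(x) = -(175/26)cos x - (63/13)sin x - (753930/2197)cos 3x + (57240/2197)sin 3x


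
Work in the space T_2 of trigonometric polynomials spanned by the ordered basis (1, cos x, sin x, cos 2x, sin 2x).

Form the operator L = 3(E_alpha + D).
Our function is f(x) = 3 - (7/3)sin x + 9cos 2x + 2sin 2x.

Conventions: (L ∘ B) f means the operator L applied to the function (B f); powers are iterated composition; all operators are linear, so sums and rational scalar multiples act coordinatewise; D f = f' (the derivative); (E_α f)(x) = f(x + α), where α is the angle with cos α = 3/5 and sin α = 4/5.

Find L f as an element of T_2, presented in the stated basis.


the image equals g(x) = 9 - (63/5)cos x - (21/5)sin x + (51/5)cos 2x - (408/5)sin 2x

E_alpha f = 3 - (28/15)cos x - (7/5)sin x - (3/5)cos 2x - (46/5)sin 2x
D f = -(7/3)cos x + 4cos 2x - 18sin 2x
(E_alpha + D) f = 3 - (21/5)cos x - (7/5)sin x + (17/5)cos 2x - (136/5)sin 2x
(3(E_alpha + D)) f = 9 - (63/5)cos x - (21/5)sin x + (51/5)cos 2x - (408/5)sin 2x


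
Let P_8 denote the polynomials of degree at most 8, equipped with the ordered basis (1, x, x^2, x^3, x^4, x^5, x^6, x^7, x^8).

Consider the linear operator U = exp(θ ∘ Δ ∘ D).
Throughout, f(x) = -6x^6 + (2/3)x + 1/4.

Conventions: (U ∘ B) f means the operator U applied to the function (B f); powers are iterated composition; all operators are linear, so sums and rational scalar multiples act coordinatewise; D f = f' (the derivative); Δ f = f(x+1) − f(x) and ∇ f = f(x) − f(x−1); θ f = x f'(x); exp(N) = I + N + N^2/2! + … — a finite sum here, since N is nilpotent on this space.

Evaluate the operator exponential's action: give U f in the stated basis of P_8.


order-1 term: -720x^4 - 1080x^3 - 720x^2 - 180x
order-2 term: -8640x^2 - 7560x
the series for exp(θ ∘ Δ ∘ D) f terminates at order 2
exp(θ ∘ Δ ∘ D) f = -6x^6 - 720x^4 - 1080x^3 - 9360x^2 - (23218/3)x + 1/4

g(x) = -6x^6 - 720x^4 - 1080x^3 - 9360x^2 - (23218/3)x + 1/4


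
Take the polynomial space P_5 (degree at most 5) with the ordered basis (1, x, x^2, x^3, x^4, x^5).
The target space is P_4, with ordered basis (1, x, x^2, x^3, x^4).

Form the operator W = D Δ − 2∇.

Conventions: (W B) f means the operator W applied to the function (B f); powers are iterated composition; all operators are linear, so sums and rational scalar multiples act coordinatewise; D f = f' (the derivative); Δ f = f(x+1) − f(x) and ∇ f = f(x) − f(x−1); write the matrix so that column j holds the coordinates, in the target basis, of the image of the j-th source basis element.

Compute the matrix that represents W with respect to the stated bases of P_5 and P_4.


image of 1: 0
image of x: -2
image of x^2: -4x + 4
image of x^3: -6x^2 + 12x + 1
image of x^4: -8x^3 + 24x^2 + 4x + 6
image of x^5: -10x^4 + 40x^3 + 10x^2 + 30x + 3
each image's coordinates form column j of the matrix

the matrix is [[0, -2, 4, 1, 6, 3]; [0, 0, -4, 12, 4, 30]; [0, 0, 0, -6, 24, 10]; [0, 0, 0, 0, -8, 40]; [0, 0, 0, 0, 0, -10]] (rows listed top to bottom)


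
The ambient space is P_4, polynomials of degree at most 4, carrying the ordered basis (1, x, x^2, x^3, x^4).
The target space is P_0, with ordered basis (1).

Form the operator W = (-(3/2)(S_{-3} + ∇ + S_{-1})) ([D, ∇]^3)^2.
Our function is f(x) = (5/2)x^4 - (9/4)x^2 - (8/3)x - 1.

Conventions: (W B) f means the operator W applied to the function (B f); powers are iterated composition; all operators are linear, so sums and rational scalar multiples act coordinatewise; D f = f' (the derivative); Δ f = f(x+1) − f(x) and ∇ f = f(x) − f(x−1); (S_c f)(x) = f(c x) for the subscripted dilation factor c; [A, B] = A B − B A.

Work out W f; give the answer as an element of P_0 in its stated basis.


the result is g(x) = 0

∇ f = 10x^3 - 15x^2 + (11/2)x - 35/12
D ∇ f = 30x^2 - 30x + 11/2
D f = 10x^3 - (9/2)x - 8/3
∇ D f = 30x^2 - 30x + 11/2
[D, ∇] f = 0
∇ [D, ∇] f = 0
D ∇ [D, ∇] f = 0
D [D, ∇] f = 0
∇ D [D, ∇] f = 0
[D, ∇] [D, ∇] f = 0
∇ [D, ∇] [D, ∇] f = 0
D ∇ [D, ∇] [D, ∇] f = 0
D [D, ∇] [D, ∇] f = 0
∇ D [D, ∇] [D, ∇] f = 0
[D, ∇] [D, ∇] [D, ∇] f = 0
∇ [D, ∇]^3 f = 0
D ∇ [D, ∇]^3 f = 0
D [D, ∇]^3 f = 0
∇ D [D, ∇]^3 f = 0
[D, ∇] [D, ∇]^3 f = 0
∇ [D, ∇] [D, ∇]^3 f = 0
D ∇ [D, ∇] [D, ∇]^3 f = 0
D [D, ∇] [D, ∇]^3 f = 0
∇ D [D, ∇] [D, ∇]^3 f = 0
[D, ∇] [D, ∇] [D, ∇]^3 f = 0
∇ [D, ∇] [D, ∇] [D, ∇]^3 f = 0
D ∇ [D, ∇] [D, ∇] [D, ∇]^3 f = 0
D [D, ∇] [D, ∇] [D, ∇]^3 f = 0
∇ D [D, ∇] [D, ∇] [D, ∇]^3 f = 0
[D, ∇] [D, ∇] [D, ∇] [D, ∇]^3 f = 0
S_{-3} ([D, ∇]^3)^2 f = 0
∇ ([D, ∇]^3)^2 f = 0
S_{-1} ([D, ∇]^3)^2 f = 0
(S_{-3} + ∇ + S_{-1}) ([D, ∇]^3)^2 f = 0
(-(3/2)(S_{-3} + ∇ + S_{-1})) ([D, ∇]^3)^2 f = 0


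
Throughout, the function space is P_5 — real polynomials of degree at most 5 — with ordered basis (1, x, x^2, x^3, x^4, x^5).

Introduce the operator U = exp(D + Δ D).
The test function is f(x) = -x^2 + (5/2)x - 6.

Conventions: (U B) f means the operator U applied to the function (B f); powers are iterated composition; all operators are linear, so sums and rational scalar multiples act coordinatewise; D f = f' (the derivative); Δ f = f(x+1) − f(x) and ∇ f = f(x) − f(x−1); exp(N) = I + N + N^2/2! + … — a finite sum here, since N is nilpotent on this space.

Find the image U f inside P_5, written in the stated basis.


the result is g(x) = -x^2 + (1/2)x - 13/2

order-1 term: -2x + 1/2
order-2 term: -1
the series for exp(D + Δ D) f terminates at order 2
exp(D + Δ D) f = -x^2 + (1/2)x - 13/2


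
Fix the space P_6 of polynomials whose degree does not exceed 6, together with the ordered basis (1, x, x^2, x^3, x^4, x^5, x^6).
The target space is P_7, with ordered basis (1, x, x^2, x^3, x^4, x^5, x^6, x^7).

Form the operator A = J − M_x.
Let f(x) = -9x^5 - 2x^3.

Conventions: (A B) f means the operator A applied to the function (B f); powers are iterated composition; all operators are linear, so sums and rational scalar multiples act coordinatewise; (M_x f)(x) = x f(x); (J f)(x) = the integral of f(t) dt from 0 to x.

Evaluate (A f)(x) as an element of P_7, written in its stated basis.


the result is g(x) = (15/2)x^6 + (3/2)x^4

J f = -(3/2)x^6 - (1/2)x^4
M_x f = -9x^6 - 2x^4
(-M_x) f = 9x^6 + 2x^4
(J − M_x) f = (15/2)x^6 + (3/2)x^4


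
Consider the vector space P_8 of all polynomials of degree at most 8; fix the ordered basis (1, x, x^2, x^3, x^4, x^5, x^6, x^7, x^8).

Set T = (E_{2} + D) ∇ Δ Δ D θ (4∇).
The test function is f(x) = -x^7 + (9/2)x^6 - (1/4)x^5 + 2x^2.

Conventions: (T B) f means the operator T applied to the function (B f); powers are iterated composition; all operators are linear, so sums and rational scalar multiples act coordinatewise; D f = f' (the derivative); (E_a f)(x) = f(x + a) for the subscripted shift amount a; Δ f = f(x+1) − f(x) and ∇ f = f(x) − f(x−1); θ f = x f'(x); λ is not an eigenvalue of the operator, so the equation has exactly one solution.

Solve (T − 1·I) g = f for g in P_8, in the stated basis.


the result is g(x) = x^7 - (9/2)x^6 + (1/4)x^5 + 60478x^2 + 308160x + 90240

write g with unknown coordinates in the stated basis and equate coefficients in (T − 1·I) g = f
solving from the highest basis element down gives g = x^7 - (9/2)x^6 + (1/4)x^5 + 60478x^2 + 308160x + 90240
check: T g = 60480x^2 + 308160x + 90240
so T g − 1·g = -x^7 + (9/2)x^6 - (1/4)x^5 + 2x^2 = f ✓


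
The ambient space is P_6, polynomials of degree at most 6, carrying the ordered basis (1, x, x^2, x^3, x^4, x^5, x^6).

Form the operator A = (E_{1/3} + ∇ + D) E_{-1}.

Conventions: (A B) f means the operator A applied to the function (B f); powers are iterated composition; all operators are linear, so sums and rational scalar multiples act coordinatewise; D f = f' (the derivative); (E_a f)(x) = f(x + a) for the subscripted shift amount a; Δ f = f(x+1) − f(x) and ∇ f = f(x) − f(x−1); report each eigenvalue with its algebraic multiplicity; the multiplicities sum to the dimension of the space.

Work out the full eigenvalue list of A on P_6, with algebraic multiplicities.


image of 1: 1
image of x: x + 4/3
image of x^2: x^2 + (8/3)x - 41/9
image of x^3: x^3 + 4x^2 - (41/3)x + 262/27
image of x^4: x^4 + (16/3)x^3 - (82/3)x^2 + (1048/27)x - 1523/81
image of x^5: x^5 + (20/3)x^4 - (410/9)x^3 + (2620/27)x^2 - (7615/81)x + 8716/243
image of x^6: x^6 + 8x^5 - (205/3)x^4 + (5240/27)x^3 - (7615/27)x^2 + (17432/81)x - 50237/729
the matrix is upper triangular; its diagonal is (1, 1, 1, 1, 1, 1, 1)
for a triangular matrix the eigenvalues are the diagonal entries, with algebraic multiplicity their repetition count

λ = 1 (multiplicity 7)


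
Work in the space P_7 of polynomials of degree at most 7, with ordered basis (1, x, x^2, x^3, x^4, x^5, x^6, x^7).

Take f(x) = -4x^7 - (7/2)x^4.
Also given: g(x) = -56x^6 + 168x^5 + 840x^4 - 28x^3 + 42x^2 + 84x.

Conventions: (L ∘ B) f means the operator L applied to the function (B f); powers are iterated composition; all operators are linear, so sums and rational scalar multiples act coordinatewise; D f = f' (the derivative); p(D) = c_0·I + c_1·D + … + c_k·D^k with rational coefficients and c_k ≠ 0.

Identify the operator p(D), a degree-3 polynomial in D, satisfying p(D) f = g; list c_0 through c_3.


c_0 = 0, c_1 = 2, c_2 = -1, c_3 = -1

D^0 f = -4x^7 - (7/2)x^4
D^1 f = -28x^6 - 14x^3
D^2 f = -168x^5 - 42x^2
D^3 f = -840x^4 - 84x
matching coefficients of g against c_0 f + c_1 Df + … from the top degree down determines the c_i
solution: c_0 = 0, c_1 = 2, c_2 = -1, c_3 = -1


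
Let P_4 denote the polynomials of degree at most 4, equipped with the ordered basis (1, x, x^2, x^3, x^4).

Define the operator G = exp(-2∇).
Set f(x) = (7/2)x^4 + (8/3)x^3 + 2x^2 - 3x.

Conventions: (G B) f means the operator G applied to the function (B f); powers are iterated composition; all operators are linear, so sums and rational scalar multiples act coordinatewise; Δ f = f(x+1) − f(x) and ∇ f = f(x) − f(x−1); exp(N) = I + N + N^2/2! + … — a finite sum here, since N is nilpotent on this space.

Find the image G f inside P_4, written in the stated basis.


the result is g(x) = (7/2)x^4 - (76/3)x^3 + 112x^2 - 271x + 865/3

order-1 term: -28x^3 + 26x^2 - 20x + 35/3
order-2 term: 84x^2 - 136x + 74
order-3 term: -112x + 440/3
order-4 term: 56
the series for exp(-2∇) f terminates at order 4
exp(-2∇) f = (7/2)x^4 - (76/3)x^3 + 112x^2 - 271x + 865/3


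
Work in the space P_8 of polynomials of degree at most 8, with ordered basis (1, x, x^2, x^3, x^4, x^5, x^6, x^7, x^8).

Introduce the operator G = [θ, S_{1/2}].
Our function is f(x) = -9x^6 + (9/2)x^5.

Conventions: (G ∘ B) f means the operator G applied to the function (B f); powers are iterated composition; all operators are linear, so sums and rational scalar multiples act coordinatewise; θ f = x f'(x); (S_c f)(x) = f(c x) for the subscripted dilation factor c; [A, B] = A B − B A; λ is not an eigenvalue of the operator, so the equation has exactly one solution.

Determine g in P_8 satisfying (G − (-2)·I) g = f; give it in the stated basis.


write g with unknown coordinates in the stated basis and equate coefficients in (G − (-2)·I) g = f
solving from the highest basis element down gives g = -(9/2)x^6 + (9/4)x^5
check: G g = 0
so G g − (-2)·g = -9x^6 + (9/2)x^5 = f ✓

the result is g(x) = -(9/2)x^6 + (9/4)x^5


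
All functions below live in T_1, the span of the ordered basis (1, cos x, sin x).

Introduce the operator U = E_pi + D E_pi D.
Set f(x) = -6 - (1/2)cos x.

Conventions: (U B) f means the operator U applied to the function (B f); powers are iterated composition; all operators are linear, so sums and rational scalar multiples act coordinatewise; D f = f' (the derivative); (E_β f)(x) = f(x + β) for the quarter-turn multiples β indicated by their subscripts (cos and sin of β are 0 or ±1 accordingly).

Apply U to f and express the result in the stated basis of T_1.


E_pi f = -6 + (1/2)cos x
D f = (1/2)sin x
E_pi D f = -(1/2)sin x
D E_pi D f = -(1/2)cos x
(E_pi + D E_pi D) f = -6

g(x) = -6


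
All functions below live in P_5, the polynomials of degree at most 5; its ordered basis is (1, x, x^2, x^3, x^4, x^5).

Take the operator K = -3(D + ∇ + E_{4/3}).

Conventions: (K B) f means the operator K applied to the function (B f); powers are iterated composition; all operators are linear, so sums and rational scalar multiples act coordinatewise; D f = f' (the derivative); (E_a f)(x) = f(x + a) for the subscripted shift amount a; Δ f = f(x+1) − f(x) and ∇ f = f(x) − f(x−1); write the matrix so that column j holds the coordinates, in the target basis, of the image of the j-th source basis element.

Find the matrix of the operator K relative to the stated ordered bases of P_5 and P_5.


image of 1: -3
image of x: -3x - 10
image of x^2: -3x^2 - 20x - 7/3
image of x^3: -3x^3 - 30x^2 - 7x - 91/9
image of x^4: -3x^4 - 40x^3 - 14x^2 - (364/9)x - 175/27
image of x^5: -3x^5 - 50x^4 - (70/3)x^3 - (910/9)x^2 - (875/27)x - 1267/81
each image's coordinates form column j of the matrix

the matrix is [[-3, -10, -7/3, -91/9, -175/27, -1267/81]; [0, -3, -20, -7, -364/9, -875/27]; [0, 0, -3, -30, -14, -910/9]; [0, 0, 0, -3, -40, -70/3]; [0, 0, 0, 0, -3, -50]; [0, 0, 0, 0, 0, -3]] (rows listed top to bottom)


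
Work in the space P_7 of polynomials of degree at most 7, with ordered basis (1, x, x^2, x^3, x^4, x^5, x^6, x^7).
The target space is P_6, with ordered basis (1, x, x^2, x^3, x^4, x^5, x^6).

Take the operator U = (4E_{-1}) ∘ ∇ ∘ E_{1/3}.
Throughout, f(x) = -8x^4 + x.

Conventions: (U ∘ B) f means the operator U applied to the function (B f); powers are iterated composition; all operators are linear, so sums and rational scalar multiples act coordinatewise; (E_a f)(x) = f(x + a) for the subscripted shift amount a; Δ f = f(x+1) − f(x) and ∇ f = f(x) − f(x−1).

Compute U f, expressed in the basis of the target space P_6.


g(x) = -128x^3 + 448x^2 - (1664/3)x + 6604/27

E_{1/3} f = -8x^4 - (32/3)x^3 - (16/3)x^2 - (5/27)x + 19/81
∇ E_{1/3} f = -32x^3 + 16x^2 - (32/3)x + 67/27
E_{-1} (∇ ∘ E_{1/3}) f = -32x^3 + 112x^2 - (416/3)x + 1651/27
(4E_{-1}) (∇ ∘ E_{1/3}) f = -128x^3 + 448x^2 - (1664/3)x + 6604/27


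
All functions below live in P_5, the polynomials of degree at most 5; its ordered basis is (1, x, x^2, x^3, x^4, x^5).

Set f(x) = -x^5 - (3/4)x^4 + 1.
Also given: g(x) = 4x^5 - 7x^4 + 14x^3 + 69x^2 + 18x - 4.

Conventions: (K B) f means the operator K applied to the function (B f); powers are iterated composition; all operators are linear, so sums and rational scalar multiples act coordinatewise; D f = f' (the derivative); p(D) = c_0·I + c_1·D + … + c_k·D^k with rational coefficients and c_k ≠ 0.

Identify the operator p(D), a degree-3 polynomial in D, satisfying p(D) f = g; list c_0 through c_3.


D^0 f = -x^5 - (3/4)x^4 + 1
D^1 f = -5x^4 - 3x^3
D^2 f = -20x^3 - 9x^2
D^3 f = -60x^2 - 18x
matching coefficients of g against c_0 f + c_1 Df + … from the top degree down determines the c_i
solution: c_0 = -4, c_1 = 2, c_2 = -1, c_3 = -1

c_0 = -4, c_1 = 2, c_2 = -1, c_3 = -1


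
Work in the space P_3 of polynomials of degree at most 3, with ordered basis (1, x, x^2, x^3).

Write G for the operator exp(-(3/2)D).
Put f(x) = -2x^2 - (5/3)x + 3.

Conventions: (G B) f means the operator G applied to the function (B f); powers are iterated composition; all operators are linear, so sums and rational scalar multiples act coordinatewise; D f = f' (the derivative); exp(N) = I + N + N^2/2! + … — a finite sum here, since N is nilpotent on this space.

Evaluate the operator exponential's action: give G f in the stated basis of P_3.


order-1 term: 6x + 5/2
order-2 term: -9/2
the series for exp(-(3/2)D) f terminates at order 2
exp(-(3/2)D) f = -2x^2 + (13/3)x + 1

the image equals g(x) = -2x^2 + (13/3)x + 1


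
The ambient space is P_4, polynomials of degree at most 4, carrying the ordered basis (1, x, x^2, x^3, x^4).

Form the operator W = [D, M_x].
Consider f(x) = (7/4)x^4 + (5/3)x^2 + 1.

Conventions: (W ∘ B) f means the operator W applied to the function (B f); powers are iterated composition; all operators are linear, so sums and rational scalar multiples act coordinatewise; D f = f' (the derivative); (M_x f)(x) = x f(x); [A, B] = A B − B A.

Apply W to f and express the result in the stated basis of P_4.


M_x f = (7/4)x^5 + (5/3)x^3 + x
D M_x f = (35/4)x^4 + 5x^2 + 1
D f = 7x^3 + (10/3)x
M_x D f = 7x^4 + (10/3)x^2
[D, M_x] f = (7/4)x^4 + (5/3)x^2 + 1

g(x) = (7/4)x^4 + (5/3)x^2 + 1


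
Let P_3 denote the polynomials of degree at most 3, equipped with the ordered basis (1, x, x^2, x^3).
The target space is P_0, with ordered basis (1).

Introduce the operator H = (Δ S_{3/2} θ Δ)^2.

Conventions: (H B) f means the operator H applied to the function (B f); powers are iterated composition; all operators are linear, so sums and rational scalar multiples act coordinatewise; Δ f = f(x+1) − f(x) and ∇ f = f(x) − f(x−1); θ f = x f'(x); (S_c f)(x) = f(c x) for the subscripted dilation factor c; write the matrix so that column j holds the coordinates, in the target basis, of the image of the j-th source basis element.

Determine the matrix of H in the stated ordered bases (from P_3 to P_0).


the matrix is [[0, 0, 0, 0]] (rows listed top to bottom)

image of 1: 0
image of x: 0
image of x^2: 0
image of x^3: 0
each image's coordinates form column j of the matrix


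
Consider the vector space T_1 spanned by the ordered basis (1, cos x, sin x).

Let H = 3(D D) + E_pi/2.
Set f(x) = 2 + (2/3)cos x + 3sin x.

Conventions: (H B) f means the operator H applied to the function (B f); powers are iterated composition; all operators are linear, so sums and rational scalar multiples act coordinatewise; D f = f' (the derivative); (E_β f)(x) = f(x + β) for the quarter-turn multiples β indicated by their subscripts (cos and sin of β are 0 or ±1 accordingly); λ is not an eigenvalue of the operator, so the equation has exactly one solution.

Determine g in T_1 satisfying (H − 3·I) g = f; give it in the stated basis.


write g with unknown coordinates in the stated basis and equate coefficients in (H − 3·I) g = f
solving from the highest basis element down gives g = -1 - (7/37)cos x - (52/111)sin x
check: H g = -1 + (11/111)cos x + (59/37)sin x
so H g − 3·g = 2 + (2/3)cos x + 3sin x = f ✓

the image equals g(x) = -1 - (7/37)cos x - (52/111)sin x


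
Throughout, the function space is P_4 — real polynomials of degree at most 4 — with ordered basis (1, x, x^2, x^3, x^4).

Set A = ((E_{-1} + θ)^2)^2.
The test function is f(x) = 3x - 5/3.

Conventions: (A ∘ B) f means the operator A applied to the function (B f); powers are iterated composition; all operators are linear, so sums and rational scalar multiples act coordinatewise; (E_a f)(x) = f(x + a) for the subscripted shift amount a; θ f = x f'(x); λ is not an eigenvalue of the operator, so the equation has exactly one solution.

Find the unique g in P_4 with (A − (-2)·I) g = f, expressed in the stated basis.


write g with unknown coordinates in the stated basis and equate coefficients in (A − (-2)·I) g = f
solving from the highest basis element down gives g = (1/6)x + 5/18
check: A g = (8/3)x - 20/9
so A g − (-2)·g = 3x - 5/3 = f ✓

the result is g(x) = (1/6)x + 5/18


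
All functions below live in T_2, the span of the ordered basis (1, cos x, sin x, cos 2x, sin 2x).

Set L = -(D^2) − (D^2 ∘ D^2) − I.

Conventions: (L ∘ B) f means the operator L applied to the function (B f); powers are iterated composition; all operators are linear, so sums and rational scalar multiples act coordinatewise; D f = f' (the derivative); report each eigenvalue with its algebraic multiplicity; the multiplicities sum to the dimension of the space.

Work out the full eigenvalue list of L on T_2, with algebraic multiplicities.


λ = -13 (multiplicity 2), λ = -1 (multiplicity 3)

image of 1: -1
image of cos x: -cos x
image of sin x: -sin x
image of cos 2x: -13cos 2x
image of sin 2x: -13sin 2x
the matrix is diagonal; its diagonal is (-1, -1, -1, -13, -13)
for a triangular matrix the eigenvalues are the diagonal entries, with algebraic multiplicity their repetition count


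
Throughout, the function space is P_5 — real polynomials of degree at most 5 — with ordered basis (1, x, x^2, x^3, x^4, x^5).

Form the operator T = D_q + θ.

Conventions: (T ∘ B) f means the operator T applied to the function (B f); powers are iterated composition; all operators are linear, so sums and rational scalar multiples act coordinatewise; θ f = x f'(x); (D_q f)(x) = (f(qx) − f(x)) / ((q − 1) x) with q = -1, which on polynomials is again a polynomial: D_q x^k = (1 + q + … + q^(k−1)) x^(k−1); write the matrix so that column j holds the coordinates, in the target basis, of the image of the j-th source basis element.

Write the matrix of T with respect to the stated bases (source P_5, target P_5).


the matrix is [[0, 1, 0, 0, 0, 0]; [0, 1, 0, 0, 0, 0]; [0, 0, 2, 1, 0, 0]; [0, 0, 0, 3, 0, 0]; [0, 0, 0, 0, 4, 1]; [0, 0, 0, 0, 0, 5]] (rows listed top to bottom)

image of 1: 0
image of x: x + 1
image of x^2: 2x^2
image of x^3: 3x^3 + x^2
image of x^4: 4x^4
image of x^5: 5x^5 + x^4
each image's coordinates form column j of the matrix


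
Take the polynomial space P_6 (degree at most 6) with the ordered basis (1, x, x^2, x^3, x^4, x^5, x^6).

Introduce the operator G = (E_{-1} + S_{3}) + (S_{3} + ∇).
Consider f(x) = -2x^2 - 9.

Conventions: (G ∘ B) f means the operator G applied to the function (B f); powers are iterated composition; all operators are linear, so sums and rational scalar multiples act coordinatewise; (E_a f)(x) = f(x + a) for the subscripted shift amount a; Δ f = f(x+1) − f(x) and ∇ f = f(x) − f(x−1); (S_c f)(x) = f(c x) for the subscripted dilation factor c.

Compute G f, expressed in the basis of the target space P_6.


the image equals g(x) = -38x^2 - 27

E_{-1} f = -2x^2 + 4x - 11
S_{3} f = -18x^2 - 9
(E_{-1} + S_{3}) f = -20x^2 + 4x - 20
S_{3} f = -18x^2 - 9
∇ f = -4x + 2
(S_{3} + ∇) f = -18x^2 - 4x - 7
((E_{-1} + S_{3}) + (S_{3} + ∇)) f = -38x^2 - 27


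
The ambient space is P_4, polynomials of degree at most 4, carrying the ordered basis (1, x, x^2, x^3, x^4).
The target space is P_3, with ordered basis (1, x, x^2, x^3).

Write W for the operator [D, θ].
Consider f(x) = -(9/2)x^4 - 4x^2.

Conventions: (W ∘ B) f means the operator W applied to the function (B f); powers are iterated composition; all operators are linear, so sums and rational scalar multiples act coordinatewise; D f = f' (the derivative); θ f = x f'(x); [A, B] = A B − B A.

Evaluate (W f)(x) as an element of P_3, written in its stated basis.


the image equals g(x) = -18x^3 - 8x

θ f = -18x^4 - 8x^2
D θ f = -72x^3 - 16x
D f = -18x^3 - 8x
θ D f = -54x^3 - 8x
[D, θ] f = -18x^3 - 8x


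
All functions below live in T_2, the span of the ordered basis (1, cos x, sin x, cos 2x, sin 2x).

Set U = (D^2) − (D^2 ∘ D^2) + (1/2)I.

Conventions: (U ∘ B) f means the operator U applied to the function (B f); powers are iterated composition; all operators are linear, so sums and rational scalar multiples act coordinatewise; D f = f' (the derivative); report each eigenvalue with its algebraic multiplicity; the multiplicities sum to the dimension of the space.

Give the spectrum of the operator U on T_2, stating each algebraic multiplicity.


λ = -39/2 (multiplicity 2), λ = -3/2 (multiplicity 2), λ = 1/2 (multiplicity 1)

image of 1: 1/2
image of cos x: -(3/2)cos x
image of sin x: -(3/2)sin x
image of cos 2x: -(39/2)cos 2x
image of sin 2x: -(39/2)sin 2x
the matrix is diagonal; its diagonal is (1/2, -3/2, -3/2, -39/2, -39/2)
for a triangular matrix the eigenvalues are the diagonal entries, with algebraic multiplicity their repetition count


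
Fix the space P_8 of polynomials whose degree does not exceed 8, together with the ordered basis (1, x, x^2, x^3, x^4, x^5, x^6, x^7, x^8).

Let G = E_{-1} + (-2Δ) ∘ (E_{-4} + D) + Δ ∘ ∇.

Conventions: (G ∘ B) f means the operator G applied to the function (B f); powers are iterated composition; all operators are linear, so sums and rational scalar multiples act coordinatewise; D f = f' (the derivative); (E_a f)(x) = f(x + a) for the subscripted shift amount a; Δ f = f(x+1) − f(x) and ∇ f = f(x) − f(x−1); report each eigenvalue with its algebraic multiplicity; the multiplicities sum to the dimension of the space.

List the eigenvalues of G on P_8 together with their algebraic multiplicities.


λ = 1 (multiplicity 9)

image of 1: 1
image of x: x - 3
image of x^2: x^2 - 6x + 13
image of x^3: x^3 - 9x^2 + 39x - 81
image of x^4: x^4 - 12x^3 + 78x^2 - 324x + 345
image of x^5: x^5 - 15x^4 + 130x^3 - 810x^2 + 1725x - 1573
image of x^6: x^6 - 18x^5 + 195x^4 - 1620x^3 + 5175x^2 - 9438x + 6725
image of x^7: x^7 - 21x^6 + 273x^5 - 2835x^4 + 12075x^3 - 33033x^2 + 47075x - 28409
image of x^8: x^8 - 24x^7 + 364x^6 - 4536x^5 + 24150x^4 - 88088x^3 + 188300x^2 - 227272x + 117937
the matrix is upper triangular; its diagonal is (1, 1, 1, 1, 1, 1, 1, 1, 1)
for a triangular matrix the eigenvalues are the diagonal entries, with algebraic multiplicity their repetition count


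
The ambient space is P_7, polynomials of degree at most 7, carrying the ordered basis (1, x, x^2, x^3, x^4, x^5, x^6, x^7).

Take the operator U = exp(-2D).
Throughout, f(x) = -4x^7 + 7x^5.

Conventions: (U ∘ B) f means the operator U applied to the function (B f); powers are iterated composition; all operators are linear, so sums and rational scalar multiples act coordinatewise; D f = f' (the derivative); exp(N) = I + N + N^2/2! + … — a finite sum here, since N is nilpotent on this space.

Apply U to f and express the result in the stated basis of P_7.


the image equals g(x) = -4x^7 + 56x^6 - 329x^5 + 1050x^4 - 1960x^3 + 2128x^2 - 1232x + 288

order-1 term: 56x^6 - 70x^4
order-2 term: -336x^5 + 280x^3
order-3 term: 1120x^4 - 560x^2
order-4 term: -2240x^3 + 560x
order-5 term: 2688x^2 - 224
order-6 term: -1792x
order-7 term: 512
the series for exp(-2D) f terminates at order 7
exp(-2D) f = -4x^7 + 56x^6 - 329x^5 + 1050x^4 - 1960x^3 + 2128x^2 - 1232x + 288


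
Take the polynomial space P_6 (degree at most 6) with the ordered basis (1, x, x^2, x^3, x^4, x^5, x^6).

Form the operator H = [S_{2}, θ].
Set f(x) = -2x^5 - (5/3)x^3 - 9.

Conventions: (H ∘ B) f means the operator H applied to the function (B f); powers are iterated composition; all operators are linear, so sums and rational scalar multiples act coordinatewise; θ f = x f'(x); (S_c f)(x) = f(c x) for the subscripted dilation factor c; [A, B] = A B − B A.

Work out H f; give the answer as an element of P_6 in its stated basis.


the image equals g(x) = 0

θ f = -10x^5 - 5x^3
S_{2} θ f = -320x^5 - 40x^3
S_{2} f = -64x^5 - (40/3)x^3 - 9
θ S_{2} f = -320x^5 - 40x^3
[S_{2}, θ] f = 0
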